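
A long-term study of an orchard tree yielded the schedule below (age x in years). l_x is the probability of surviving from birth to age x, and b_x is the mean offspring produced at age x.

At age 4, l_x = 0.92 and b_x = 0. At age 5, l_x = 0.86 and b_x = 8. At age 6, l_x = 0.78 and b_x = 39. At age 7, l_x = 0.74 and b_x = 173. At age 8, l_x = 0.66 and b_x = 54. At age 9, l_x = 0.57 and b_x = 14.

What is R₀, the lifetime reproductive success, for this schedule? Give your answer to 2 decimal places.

208.94

R₀ = Σ l_x b_x:
  age 4: 0.92 × 0 = 0.0000
  age 5: 0.86 × 8 = 6.8800
  age 6: 0.78 × 39 = 30.4200
  age 7: 0.74 × 173 = 128.0200
  age 8: 0.66 × 54 = 35.6400
  age 9: 0.57 × 14 = 7.9800
R₀ = 0.0000 + 6.8800 + 30.4200 + 128.0200 + 35.6400 + 7.9800 = 208.9400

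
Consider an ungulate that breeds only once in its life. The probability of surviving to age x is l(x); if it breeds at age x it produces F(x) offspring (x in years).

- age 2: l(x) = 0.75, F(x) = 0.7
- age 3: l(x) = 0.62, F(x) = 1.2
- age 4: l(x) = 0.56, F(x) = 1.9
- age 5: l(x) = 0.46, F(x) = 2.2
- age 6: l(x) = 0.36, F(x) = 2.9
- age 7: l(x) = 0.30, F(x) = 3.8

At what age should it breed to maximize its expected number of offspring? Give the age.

7

Expected offspring if breeding at age x = l(x) × F(x):
  age 2: 0.75 × 0.7 = 0.525
  age 3: 0.62 × 1.2 = 0.744
  age 4: 0.56 × 1.9 = 1.064
  age 5: 0.46 × 2.2 = 1.012
  age 6: 0.36 × 2.9 = 1.044
  age 7: 0.30 × 3.8 = 1.140
Maximum at age 7 (1.140).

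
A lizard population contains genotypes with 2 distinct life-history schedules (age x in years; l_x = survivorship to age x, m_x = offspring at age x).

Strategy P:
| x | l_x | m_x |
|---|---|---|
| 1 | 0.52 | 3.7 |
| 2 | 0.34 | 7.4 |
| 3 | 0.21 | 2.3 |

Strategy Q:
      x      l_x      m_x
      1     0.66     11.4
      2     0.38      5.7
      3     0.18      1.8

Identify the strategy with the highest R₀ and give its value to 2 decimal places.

Strategy P: R₀ = 0.52×3.7 + 0.34×7.4 + 0.21×2.3 = 4.9230
Strategy Q: R₀ = 0.66×11.4 + 0.38×5.7 + 0.18×1.8 = 10.0140
Highest R₀: strategy Q with 10.0140.

10.01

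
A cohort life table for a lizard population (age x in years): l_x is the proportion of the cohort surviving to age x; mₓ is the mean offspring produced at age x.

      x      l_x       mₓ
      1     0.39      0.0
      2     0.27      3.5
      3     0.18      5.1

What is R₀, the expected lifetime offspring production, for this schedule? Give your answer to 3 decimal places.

1.863

R₀ = Σ l_x mₓ:
  age 1: 0.39 × 0.0 = 0.0000
  age 2: 0.27 × 3.5 = 0.9450
  age 3: 0.18 × 5.1 = 0.9180
R₀ = 0.0000 + 0.9450 + 0.9180 = 1.8630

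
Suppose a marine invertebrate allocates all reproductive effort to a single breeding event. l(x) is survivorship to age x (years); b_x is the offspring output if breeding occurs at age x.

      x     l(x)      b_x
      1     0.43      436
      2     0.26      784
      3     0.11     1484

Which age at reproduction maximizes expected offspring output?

2

Expected offspring if breeding at age x = l(x) × b_x:
  age 1: 0.43 × 436 = 187.480
  age 2: 0.26 × 784 = 203.840
  age 3: 0.11 × 1484 = 163.240
Maximum at age 2 (203.840).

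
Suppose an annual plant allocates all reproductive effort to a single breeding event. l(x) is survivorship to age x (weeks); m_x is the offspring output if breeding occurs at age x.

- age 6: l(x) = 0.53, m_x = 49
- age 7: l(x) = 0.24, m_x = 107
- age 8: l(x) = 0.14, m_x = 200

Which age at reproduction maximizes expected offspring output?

Expected offspring if breeding at age x = l(x) × m_x:
  age 6: 0.53 × 49 = 25.970
  age 7: 0.24 × 107 = 25.680
  age 8: 0.14 × 200 = 28.000
Maximum at age 8 (28.000).

8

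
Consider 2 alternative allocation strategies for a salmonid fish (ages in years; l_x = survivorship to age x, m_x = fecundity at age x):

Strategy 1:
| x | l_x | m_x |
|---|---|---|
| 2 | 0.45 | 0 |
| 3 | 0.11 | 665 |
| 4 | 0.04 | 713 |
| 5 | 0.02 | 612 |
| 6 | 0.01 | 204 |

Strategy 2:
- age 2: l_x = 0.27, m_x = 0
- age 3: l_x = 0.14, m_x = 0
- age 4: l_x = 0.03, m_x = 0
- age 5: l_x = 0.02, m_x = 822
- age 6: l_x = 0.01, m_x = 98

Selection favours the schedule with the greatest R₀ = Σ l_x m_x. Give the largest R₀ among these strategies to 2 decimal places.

115.95

Strategy 1: R₀ = 0.45×0 + 0.11×665 + 0.04×713 + 0.02×612 + 0.01×204 = 115.9500
Strategy 2: R₀ = 0.27×0 + 0.14×0 + 0.03×0 + 0.02×822 + 0.01×98 = 17.4200
Highest R₀: strategy 1 with 115.9500.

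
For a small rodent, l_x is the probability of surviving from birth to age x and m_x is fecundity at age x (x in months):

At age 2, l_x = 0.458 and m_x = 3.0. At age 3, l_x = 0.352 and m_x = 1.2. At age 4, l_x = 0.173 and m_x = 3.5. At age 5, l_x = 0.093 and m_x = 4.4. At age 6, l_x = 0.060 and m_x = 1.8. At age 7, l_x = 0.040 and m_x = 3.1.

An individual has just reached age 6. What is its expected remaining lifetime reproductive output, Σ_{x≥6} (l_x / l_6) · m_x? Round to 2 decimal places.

l_6 = 0.060. Conditional survival from age 6 to x is l_x / l_6.
  x=6: (0.060/0.060) × 1.8 = 1.8000
  x=7: (0.040/0.060) × 3.1 = 2.0667
Sum = 1.8000 + 2.0667 = 3.8667

3.87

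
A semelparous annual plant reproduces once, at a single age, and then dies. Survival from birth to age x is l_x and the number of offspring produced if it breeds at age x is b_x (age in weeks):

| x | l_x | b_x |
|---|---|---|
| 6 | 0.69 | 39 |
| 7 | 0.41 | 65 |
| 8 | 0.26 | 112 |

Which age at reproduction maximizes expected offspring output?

8

Expected offspring if breeding at age x = l_x × b_x:
  age 6: 0.69 × 39 = 26.910
  age 7: 0.41 × 65 = 26.650
  age 8: 0.26 × 112 = 29.120
Maximum at age 8 (29.120).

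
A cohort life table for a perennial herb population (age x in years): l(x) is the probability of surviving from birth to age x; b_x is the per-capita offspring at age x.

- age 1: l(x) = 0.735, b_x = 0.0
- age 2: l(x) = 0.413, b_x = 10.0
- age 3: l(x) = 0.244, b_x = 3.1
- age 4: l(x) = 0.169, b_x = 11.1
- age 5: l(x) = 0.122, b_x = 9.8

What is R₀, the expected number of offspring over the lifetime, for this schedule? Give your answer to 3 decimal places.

7.958

R₀ = Σ l(x) b_x:
  age 1: 0.735 × 0.0 = 0.0000
  age 2: 0.413 × 10.0 = 4.1300
  age 3: 0.244 × 3.1 = 0.7564
  age 4: 0.169 × 11.1 = 1.8759
  age 5: 0.122 × 9.8 = 1.1956
R₀ = 0.0000 + 4.1300 + 0.7564 + 1.8759 + 1.1956 = 7.9579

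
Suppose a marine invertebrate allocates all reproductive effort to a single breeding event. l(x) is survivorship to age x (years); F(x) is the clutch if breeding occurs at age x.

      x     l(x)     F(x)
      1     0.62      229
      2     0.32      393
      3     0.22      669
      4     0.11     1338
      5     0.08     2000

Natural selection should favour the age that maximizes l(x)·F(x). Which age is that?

Expected offspring if breeding at age x = l(x) × F(x):
  age 1: 0.62 × 229 = 141.980
  age 2: 0.32 × 393 = 125.760
  age 3: 0.22 × 669 = 147.180
  age 4: 0.11 × 1338 = 147.180
  age 5: 0.08 × 2000 = 160.000
Maximum at age 5 (160.000).

5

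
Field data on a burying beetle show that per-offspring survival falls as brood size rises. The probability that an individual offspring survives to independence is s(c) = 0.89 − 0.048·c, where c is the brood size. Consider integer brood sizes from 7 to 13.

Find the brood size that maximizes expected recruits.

Expected recruits = c × s(c):
  c=7: 7 × 0.554 = 3.878
  c=8: 8 × 0.506 = 4.048
  c=9: 9 × 0.458 = 4.122
  c=10: 10 × 0.410 = 4.100
  c=11: 11 × 0.362 = 3.982
  c=12: 12 × 0.314 = 3.768
  c=13: 13 × 0.266 = 3.458
Maximum at c = 9 (4.122 recruits).

9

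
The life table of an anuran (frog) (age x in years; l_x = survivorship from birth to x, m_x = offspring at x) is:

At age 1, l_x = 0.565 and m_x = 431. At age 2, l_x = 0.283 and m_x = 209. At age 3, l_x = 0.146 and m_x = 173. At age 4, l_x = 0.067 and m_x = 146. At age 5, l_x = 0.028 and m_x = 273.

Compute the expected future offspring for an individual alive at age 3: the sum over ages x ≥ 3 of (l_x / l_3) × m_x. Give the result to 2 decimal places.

l_3 = 0.146. Conditional survival from age 3 to x is l_x / l_3.
  x=3: (0.146/0.146) × 173 = 173.0000
  x=4: (0.067/0.146) × 146 = 67.0000
  x=5: (0.028/0.146) × 273 = 52.3562
Sum = 173.0000 + 67.0000 + 52.3562 = 292.3562

292.36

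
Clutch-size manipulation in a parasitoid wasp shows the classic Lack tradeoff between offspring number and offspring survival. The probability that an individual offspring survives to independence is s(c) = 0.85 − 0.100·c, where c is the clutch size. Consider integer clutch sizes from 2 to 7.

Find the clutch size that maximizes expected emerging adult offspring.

Expected emerging adult offspring = c × s(c):
  c=2: 2 × 0.650 = 1.300
  c=3: 3 × 0.550 = 1.650
  c=4: 4 × 0.450 = 1.800
  c=5: 5 × 0.350 = 1.750
  c=6: 6 × 0.250 = 1.500
  c=7: 7 × 0.150 = 1.050
Maximum at c = 4 (1.800 emerging adult offspring).

4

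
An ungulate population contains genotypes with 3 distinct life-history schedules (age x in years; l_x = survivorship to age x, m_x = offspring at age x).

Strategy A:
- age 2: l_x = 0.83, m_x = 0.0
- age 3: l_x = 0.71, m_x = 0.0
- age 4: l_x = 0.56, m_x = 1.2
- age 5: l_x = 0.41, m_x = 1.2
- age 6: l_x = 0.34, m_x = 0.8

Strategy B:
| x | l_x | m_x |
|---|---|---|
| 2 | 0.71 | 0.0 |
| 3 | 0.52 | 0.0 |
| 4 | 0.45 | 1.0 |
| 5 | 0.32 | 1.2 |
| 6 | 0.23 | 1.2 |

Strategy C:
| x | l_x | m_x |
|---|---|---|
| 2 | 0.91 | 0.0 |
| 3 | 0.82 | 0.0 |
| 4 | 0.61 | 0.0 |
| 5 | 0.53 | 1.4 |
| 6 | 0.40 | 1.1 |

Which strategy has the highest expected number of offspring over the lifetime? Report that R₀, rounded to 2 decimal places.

1.44

Strategy A: R₀ = 0.83×0.0 + 0.71×0.0 + 0.56×1.2 + 0.41×1.2 + 0.34×0.8 = 1.4360
Strategy B: R₀ = 0.71×0.0 + 0.52×0.0 + 0.45×1.0 + 0.32×1.2 + 0.23×1.2 = 1.1100
Strategy C: R₀ = 0.91×0.0 + 0.82×0.0 + 0.61×0.0 + 0.53×1.4 + 0.40×1.1 = 1.1820
Highest R₀: strategy A with 1.4360.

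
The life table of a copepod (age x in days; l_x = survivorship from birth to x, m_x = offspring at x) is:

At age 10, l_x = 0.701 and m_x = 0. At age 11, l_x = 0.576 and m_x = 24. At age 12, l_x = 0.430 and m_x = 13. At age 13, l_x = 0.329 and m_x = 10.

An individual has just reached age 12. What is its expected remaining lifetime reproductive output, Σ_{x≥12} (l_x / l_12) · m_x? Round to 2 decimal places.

20.65

l_12 = 0.430. Conditional survival from age 12 to x is l_x / l_12.
  x=12: (0.430/0.430) × 13 = 13.0000
  x=13: (0.329/0.430) × 10 = 7.6512
Sum = 13.0000 + 7.6512 = 20.6512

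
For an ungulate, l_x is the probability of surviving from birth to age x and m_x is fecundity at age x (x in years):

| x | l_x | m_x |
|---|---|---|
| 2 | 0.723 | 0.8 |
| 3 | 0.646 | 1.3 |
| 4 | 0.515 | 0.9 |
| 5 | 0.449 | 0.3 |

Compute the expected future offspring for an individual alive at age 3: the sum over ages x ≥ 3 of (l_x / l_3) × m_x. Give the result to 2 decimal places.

2.23

l_3 = 0.646. Conditional survival from age 3 to x is l_x / l_3.
  x=3: (0.646/0.646) × 1.3 = 1.3000
  x=4: (0.515/0.646) × 0.9 = 0.7175
  x=5: (0.449/0.646) × 0.3 = 0.2085
Sum = 1.3000 + 0.7175 + 0.2085 = 2.2260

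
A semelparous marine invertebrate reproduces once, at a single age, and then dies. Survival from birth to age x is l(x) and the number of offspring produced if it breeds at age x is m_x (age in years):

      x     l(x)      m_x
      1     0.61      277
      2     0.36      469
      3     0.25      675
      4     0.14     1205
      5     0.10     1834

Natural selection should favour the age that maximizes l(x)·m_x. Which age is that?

5

Expected offspring if breeding at age x = l(x) × m_x:
  age 1: 0.61 × 277 = 168.970
  age 2: 0.36 × 469 = 168.840
  age 3: 0.25 × 675 = 168.750
  age 4: 0.14 × 1205 = 168.700
  age 5: 0.10 × 1834 = 183.400
Maximum at age 5 (183.400).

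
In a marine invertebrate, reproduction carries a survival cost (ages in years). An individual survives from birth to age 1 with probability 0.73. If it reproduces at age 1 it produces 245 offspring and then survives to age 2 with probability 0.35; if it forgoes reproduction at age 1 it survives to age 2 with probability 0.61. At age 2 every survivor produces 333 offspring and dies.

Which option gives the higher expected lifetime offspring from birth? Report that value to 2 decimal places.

breed at age 1: R₀ = 0.73 × (245 + 0.35 × 333) = 0.73 × 361.5500 = 263.9315
delay to age 2: R₀ = 0.73 × (0.61 × 333) = 0.73 × 203.1300 = 148.2849
Higher: breed at age 1 (263.9315).

263.93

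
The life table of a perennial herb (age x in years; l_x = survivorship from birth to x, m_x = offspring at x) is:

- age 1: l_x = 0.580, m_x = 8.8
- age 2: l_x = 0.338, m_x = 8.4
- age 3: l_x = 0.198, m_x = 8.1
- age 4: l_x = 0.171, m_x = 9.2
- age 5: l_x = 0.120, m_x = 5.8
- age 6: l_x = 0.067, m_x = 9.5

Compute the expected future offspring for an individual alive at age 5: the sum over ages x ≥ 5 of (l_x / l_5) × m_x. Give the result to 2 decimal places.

11.10

l_5 = 0.120. Conditional survival from age 5 to x is l_x / l_5.
  x=5: (0.120/0.120) × 5.8 = 5.8000
  x=6: (0.067/0.120) × 9.5 = 5.3042
Sum = 5.8000 + 5.3042 = 11.1042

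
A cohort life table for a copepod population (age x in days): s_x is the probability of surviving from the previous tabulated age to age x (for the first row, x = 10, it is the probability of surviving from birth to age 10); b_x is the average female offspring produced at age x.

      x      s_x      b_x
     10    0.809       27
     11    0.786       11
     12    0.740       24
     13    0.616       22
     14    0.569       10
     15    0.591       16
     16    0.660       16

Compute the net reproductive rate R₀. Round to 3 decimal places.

Survivorship from birth: l_x = s_10·s_11·…·s_x.
  l_10 = 0.80900
  l_11 = 0.63587
  l_12 = 0.47055
  l_13 = 0.28986
  l_14 = 0.16493
  l_15 = 0.09747
  l_16 = 0.06433
R₀ = Σ l_x b_x:
  age 10: 0.80900 × 27 = 21.8430
  age 11: 0.63587 × 11 = 6.9946
  age 12: 0.47055 × 24 = 11.2932
  age 13: 0.28986 × 22 = 6.3769
  age 14: 0.16493 × 10 = 1.6493
  age 15: 0.09747 × 16 = 1.5595
  age 16: 0.06433 × 16 = 1.0293
R₀ = 21.8430 + 6.9946 + 11.2932 + 6.3769 + 1.6493 + 1.5595 + 1.0293 = 50.7458

50.746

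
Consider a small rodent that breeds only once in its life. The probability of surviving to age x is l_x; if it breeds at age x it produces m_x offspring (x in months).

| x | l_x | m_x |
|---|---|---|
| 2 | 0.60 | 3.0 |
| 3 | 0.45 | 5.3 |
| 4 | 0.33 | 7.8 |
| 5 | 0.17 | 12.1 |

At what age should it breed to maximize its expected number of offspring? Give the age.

4

Expected offspring if breeding at age x = l_x × m_x:
  age 2: 0.60 × 3.0 = 1.800
  age 3: 0.45 × 5.3 = 2.385
  age 4: 0.33 × 7.8 = 2.574
  age 5: 0.17 × 12.1 = 2.057
Maximum at age 4 (2.574).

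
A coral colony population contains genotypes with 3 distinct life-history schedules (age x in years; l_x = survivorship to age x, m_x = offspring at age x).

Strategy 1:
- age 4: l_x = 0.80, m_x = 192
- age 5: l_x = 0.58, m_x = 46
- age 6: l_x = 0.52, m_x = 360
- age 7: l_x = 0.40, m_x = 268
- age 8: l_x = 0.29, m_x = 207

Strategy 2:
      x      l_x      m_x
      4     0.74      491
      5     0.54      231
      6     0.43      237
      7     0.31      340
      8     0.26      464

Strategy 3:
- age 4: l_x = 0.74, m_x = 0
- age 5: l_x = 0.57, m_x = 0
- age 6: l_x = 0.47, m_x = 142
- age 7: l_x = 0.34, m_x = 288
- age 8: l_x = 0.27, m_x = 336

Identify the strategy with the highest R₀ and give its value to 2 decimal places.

Strategy 1: R₀ = 0.80×192 + 0.58×46 + 0.52×360 + 0.40×268 + 0.29×207 = 534.7100
Strategy 2: R₀ = 0.74×491 + 0.54×231 + 0.43×237 + 0.31×340 + 0.26×464 = 816.0300
Strategy 3: R₀ = 0.74×0 + 0.57×0 + 0.47×142 + 0.34×288 + 0.27×336 = 255.3800
Highest R₀: strategy 2 with 816.0300.

816.03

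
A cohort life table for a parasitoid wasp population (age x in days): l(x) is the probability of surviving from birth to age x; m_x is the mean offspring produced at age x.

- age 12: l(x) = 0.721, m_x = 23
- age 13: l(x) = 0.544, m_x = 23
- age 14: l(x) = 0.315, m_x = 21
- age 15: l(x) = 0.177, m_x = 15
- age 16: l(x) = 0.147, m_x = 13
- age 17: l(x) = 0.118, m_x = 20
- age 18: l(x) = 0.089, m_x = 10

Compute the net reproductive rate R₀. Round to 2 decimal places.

43.53

R₀ = Σ l(x) m_x:
  age 12: 0.721 × 23 = 16.5830
  age 13: 0.544 × 23 = 12.5120
  age 14: 0.315 × 21 = 6.6150
  age 15: 0.177 × 15 = 2.6550
  age 16: 0.147 × 13 = 1.9110
  age 17: 0.118 × 20 = 2.3600
  age 18: 0.089 × 10 = 0.8900
R₀ = 16.5830 + 12.5120 + 6.6150 + 2.6550 + 1.9110 + 2.3600 + 0.8900 = 43.5260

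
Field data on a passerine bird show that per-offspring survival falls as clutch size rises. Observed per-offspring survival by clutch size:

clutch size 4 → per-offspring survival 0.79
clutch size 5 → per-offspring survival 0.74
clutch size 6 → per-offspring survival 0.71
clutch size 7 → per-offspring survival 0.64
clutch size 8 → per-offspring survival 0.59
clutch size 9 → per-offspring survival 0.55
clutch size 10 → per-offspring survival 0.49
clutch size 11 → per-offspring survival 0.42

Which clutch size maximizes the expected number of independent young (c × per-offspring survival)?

9

Expected independent young = c × s(c):
  c=4: 4 × 0.79 = 3.160
  c=5: 5 × 0.74 = 3.700
  c=6: 6 × 0.71 = 4.260
  c=7: 7 × 0.64 = 4.480
  c=8: 8 × 0.59 = 4.720
  c=9: 9 × 0.55 = 4.950
  c=10: 10 × 0.49 = 4.900
  c=11: 11 × 0.42 = 4.620
Maximum at c = 9 (4.950 independent young).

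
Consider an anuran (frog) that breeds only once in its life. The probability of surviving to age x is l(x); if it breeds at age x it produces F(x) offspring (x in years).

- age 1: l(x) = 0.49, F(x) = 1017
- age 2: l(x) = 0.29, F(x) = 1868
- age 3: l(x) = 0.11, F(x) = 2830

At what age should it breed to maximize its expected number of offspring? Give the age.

2

Expected offspring if breeding at age x = l(x) × F(x):
  age 1: 0.49 × 1017 = 498.330
  age 2: 0.29 × 1868 = 541.720
  age 3: 0.11 × 2830 = 311.300
Maximum at age 2 (541.720).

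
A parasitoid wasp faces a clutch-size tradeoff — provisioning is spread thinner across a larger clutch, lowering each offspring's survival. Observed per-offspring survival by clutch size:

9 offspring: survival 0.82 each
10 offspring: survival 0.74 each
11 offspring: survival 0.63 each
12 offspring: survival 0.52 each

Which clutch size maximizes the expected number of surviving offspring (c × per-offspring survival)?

Expected surviving offspring = c × s(c):
  c=9: 9 × 0.82 = 7.380
  c=10: 10 × 0.74 = 7.400
  c=11: 11 × 0.63 = 6.930
  c=12: 12 × 0.52 = 6.240
Maximum at c = 10 (7.400 surviving offspring).

10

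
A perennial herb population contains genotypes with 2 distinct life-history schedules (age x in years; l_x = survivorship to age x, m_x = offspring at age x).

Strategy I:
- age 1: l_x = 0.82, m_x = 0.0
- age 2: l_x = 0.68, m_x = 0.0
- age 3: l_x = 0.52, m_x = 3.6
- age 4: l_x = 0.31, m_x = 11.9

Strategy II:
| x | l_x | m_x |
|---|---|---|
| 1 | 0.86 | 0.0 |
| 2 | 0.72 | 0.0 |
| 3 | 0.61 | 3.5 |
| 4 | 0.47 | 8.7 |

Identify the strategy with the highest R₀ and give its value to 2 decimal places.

6.22

Strategy I: R₀ = 0.82×0.0 + 0.68×0.0 + 0.52×3.6 + 0.31×11.9 = 5.5610
Strategy II: R₀ = 0.86×0.0 + 0.72×0.0 + 0.61×3.5 + 0.47×8.7 = 6.2240
Highest R₀: strategy II with 6.2240.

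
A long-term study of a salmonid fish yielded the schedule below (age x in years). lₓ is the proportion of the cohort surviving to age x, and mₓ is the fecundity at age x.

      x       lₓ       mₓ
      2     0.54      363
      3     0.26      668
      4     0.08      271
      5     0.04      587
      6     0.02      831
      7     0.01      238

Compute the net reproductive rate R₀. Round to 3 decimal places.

433.860

R₀ = Σ lₓ mₓ:
  age 2: 0.54 × 363 = 196.0200
  age 3: 0.26 × 668 = 173.6800
  age 4: 0.08 × 271 = 21.6800
  age 5: 0.04 × 587 = 23.4800
  age 6: 0.02 × 831 = 16.6200
  age 7: 0.01 × 238 = 2.3800
R₀ = 196.0200 + 173.6800 + 21.6800 + 23.4800 + 16.6200 + 2.3800 = 433.8600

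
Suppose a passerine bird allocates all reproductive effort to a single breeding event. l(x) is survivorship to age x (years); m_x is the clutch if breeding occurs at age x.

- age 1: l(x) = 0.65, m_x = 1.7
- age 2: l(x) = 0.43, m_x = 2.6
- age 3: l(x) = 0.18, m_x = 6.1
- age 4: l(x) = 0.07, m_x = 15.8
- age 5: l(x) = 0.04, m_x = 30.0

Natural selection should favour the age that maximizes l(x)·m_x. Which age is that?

5

Expected offspring if breeding at age x = l(x) × m_x:
  age 1: 0.65 × 1.7 = 1.105
  age 2: 0.43 × 2.6 = 1.118
  age 3: 0.18 × 6.1 = 1.098
  age 4: 0.07 × 15.8 = 1.106
  age 5: 0.04 × 30.0 = 1.200
Maximum at age 5 (1.200).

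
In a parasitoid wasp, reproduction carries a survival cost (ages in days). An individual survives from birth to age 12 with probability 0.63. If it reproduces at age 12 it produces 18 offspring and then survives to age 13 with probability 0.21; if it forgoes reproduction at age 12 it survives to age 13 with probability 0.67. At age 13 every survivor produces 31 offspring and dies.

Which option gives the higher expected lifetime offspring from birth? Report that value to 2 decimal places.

breed at age 12: R₀ = 0.63 × (18 + 0.21 × 31) = 0.63 × 24.5100 = 15.4413
delay to age 13: R₀ = 0.63 × (0.67 × 31) = 0.63 × 20.7700 = 13.0851
Higher: breed at age 12 (15.4413).

15.44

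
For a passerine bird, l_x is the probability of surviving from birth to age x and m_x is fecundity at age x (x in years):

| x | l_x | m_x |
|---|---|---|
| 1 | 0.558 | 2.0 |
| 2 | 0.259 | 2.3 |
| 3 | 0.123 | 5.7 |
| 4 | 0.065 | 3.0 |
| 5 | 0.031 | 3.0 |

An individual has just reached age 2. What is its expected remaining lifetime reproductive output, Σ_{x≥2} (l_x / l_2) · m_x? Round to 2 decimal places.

6.12

l_2 = 0.259. Conditional survival from age 2 to x is l_x / l_2.
  x=2: (0.259/0.259) × 2.3 = 2.3000
  x=3: (0.123/0.259) × 5.7 = 2.7069
  x=4: (0.065/0.259) × 3.0 = 0.7529
  x=5: (0.031/0.259) × 3.0 = 0.3591
Sum = 2.3000 + 2.7069 + 0.7529 + 0.3591 = 6.1189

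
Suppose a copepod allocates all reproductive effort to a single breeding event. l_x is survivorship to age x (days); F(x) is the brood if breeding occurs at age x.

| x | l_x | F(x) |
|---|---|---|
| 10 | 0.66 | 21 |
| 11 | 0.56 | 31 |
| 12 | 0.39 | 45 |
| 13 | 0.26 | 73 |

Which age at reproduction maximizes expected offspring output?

Expected offspring if breeding at age x = l_x × F(x):
  age 10: 0.66 × 21 = 13.860
  age 11: 0.56 × 31 = 17.360
  age 12: 0.39 × 45 = 17.550
  age 13: 0.26 × 73 = 18.980
Maximum at age 13 (18.980).

13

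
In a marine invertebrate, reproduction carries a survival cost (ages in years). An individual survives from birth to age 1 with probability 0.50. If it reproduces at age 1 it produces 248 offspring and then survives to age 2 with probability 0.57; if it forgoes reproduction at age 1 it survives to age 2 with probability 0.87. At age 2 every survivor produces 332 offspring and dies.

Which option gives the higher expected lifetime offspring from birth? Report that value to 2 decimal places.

218.62

breed at age 1: R₀ = 0.50 × (248 + 0.57 × 332) = 0.50 × 437.2400 = 218.6200
delay to age 2: R₀ = 0.50 × (0.87 × 332) = 0.50 × 288.8400 = 144.4200
Higher: breed at age 1 (218.6200).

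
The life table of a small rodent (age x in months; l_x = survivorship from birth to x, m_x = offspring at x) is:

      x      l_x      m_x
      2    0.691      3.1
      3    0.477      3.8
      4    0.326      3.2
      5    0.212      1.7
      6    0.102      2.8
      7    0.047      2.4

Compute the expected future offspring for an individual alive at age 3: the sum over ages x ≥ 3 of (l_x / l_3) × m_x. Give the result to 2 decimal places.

7.58

l_3 = 0.477. Conditional survival from age 3 to x is l_x / l_3.
  x=3: (0.477/0.477) × 3.8 = 3.8000
  x=4: (0.326/0.477) × 3.2 = 2.1870
  x=5: (0.212/0.477) × 1.7 = 0.7556
  x=6: (0.102/0.477) × 2.8 = 0.5987
  x=7: (0.047/0.477) × 2.4 = 0.2365
Sum = 3.8000 + 2.1870 + 0.7556 + 0.5987 + 0.2365 = 7.5778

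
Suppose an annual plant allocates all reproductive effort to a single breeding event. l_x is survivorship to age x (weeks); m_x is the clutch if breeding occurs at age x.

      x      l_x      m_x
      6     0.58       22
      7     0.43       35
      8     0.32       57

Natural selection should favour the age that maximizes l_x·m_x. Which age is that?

Expected offspring if breeding at age x = l_x × m_x:
  age 6: 0.58 × 22 = 12.760
  age 7: 0.43 × 35 = 15.050
  age 8: 0.32 × 57 = 18.240
Maximum at age 8 (18.240).

8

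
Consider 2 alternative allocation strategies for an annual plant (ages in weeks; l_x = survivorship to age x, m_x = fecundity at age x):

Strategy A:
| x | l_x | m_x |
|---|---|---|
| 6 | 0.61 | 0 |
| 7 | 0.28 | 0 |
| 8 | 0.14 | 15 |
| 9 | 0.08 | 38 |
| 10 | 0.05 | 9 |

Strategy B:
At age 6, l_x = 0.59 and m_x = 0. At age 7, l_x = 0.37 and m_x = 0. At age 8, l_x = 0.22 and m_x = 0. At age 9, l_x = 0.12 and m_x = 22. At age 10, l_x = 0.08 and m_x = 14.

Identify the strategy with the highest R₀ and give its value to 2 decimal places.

5.59

Strategy A: R₀ = 0.61×0 + 0.28×0 + 0.14×15 + 0.08×38 + 0.05×9 = 5.5900
Strategy B: R₀ = 0.59×0 + 0.37×0 + 0.22×0 + 0.12×22 + 0.08×14 = 3.7600
Highest R₀: strategy A with 5.5900.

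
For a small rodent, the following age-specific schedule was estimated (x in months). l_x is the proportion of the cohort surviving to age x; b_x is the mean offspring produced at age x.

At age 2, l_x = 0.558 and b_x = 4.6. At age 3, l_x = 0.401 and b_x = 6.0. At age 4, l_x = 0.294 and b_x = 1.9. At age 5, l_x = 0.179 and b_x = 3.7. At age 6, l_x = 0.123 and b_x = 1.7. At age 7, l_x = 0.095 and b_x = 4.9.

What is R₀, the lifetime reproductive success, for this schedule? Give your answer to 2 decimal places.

R₀ = Σ l_x b_x:
  age 2: 0.558 × 4.6 = 2.5668
  age 3: 0.401 × 6.0 = 2.4060
  age 4: 0.294 × 1.9 = 0.5586
  age 5: 0.179 × 3.7 = 0.6623
  age 6: 0.123 × 1.7 = 0.2091
  age 7: 0.095 × 4.9 = 0.4655
R₀ = 2.5668 + 2.4060 + 0.5586 + 0.6623 + 0.2091 + 0.4655 = 6.8683

6.87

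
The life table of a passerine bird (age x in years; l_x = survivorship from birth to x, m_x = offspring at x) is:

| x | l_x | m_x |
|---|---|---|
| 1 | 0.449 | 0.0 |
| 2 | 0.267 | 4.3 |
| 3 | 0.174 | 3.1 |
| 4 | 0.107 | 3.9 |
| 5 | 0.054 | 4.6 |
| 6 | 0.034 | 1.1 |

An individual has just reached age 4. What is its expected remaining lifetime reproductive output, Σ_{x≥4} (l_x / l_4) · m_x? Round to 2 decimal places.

6.57

l_4 = 0.107. Conditional survival from age 4 to x is l_x / l_4.
  x=4: (0.107/0.107) × 3.9 = 3.9000
  x=5: (0.054/0.107) × 4.6 = 2.3215
  x=6: (0.034/0.107) × 1.1 = 0.3495
Sum = 3.9000 + 2.3215 + 0.3495 = 6.5710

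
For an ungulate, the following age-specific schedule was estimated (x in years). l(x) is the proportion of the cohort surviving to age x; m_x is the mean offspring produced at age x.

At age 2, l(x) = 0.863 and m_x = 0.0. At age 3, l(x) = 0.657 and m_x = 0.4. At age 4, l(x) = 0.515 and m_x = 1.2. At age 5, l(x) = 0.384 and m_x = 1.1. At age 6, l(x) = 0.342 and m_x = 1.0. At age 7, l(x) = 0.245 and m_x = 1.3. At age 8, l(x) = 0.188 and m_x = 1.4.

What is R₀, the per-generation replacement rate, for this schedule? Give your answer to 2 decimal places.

2.23

R₀ = Σ l(x) m_x:
  age 2: 0.863 × 0.0 = 0.0000
  age 3: 0.657 × 0.4 = 0.2628
  age 4: 0.515 × 1.2 = 0.6180
  age 5: 0.384 × 1.1 = 0.4224
  age 6: 0.342 × 1.0 = 0.3420
  age 7: 0.245 × 1.3 = 0.3185
  age 8: 0.188 × 1.4 = 0.2632
R₀ = 0.0000 + 0.2628 + 0.6180 + 0.4224 + 0.3420 + 0.3185 + 0.2632 = 2.2269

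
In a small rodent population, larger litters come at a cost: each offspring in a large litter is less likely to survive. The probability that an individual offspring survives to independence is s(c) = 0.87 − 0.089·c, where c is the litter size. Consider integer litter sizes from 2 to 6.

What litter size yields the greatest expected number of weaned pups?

Expected weaned pups = c × s(c):
  c=2: 2 × 0.692 = 1.384
  c=3: 3 × 0.603 = 1.809
  c=4: 4 × 0.514 = 2.056
  c=5: 5 × 0.425 = 2.125
  c=6: 6 × 0.336 = 2.016
Maximum at c = 5 (2.125 weaned pups).

5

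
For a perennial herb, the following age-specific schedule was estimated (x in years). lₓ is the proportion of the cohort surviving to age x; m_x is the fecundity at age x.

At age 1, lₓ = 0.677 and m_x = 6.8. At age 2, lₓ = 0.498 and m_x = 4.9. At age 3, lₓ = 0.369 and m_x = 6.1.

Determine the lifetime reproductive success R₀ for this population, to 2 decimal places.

R₀ = Σ lₓ m_x:
  age 1: 0.677 × 6.8 = 4.6036
  age 2: 0.498 × 4.9 = 2.4402
  age 3: 0.369 × 6.1 = 2.2509
R₀ = 4.6036 + 2.4402 + 2.2509 = 9.2947

9.29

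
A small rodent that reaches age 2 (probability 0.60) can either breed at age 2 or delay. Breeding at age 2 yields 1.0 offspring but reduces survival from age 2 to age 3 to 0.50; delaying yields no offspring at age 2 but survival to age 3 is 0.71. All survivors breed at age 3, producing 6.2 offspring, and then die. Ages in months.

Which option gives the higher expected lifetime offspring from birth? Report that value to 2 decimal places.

breed at age 2: R₀ = 0.60 × (1.0 + 0.50 × 6.2) = 0.60 × 4.1000 = 2.4600
delay to age 3: R₀ = 0.60 × (0.71 × 6.2) = 0.60 × 4.4020 = 2.6412
Higher: delay to age 3 (2.6412).

2.64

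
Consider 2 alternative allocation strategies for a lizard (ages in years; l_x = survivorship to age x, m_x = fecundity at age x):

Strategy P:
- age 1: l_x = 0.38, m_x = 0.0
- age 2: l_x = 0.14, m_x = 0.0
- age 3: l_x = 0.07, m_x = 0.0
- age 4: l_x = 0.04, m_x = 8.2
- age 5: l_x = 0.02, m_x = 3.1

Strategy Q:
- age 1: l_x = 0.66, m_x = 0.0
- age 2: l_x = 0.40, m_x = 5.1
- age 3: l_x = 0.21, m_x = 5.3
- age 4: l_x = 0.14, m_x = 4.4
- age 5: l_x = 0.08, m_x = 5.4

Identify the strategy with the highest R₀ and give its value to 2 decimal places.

Strategy P: R₀ = 0.38×0.0 + 0.14×0.0 + 0.07×0.0 + 0.04×8.2 + 0.02×3.1 = 0.3900
Strategy Q: R₀ = 0.66×0.0 + 0.40×5.1 + 0.21×5.3 + 0.14×4.4 + 0.08×5.4 = 4.2010
Highest R₀: strategy Q with 4.2010.

4.20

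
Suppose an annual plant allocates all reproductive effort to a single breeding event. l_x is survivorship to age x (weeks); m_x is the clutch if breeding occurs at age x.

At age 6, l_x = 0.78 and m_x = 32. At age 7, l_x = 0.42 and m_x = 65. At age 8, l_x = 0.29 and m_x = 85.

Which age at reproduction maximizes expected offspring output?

7

Expected offspring if breeding at age x = l_x × m_x:
  age 6: 0.78 × 32 = 24.960
  age 7: 0.42 × 65 = 27.300
  age 8: 0.29 × 85 = 24.650
Maximum at age 7 (27.300).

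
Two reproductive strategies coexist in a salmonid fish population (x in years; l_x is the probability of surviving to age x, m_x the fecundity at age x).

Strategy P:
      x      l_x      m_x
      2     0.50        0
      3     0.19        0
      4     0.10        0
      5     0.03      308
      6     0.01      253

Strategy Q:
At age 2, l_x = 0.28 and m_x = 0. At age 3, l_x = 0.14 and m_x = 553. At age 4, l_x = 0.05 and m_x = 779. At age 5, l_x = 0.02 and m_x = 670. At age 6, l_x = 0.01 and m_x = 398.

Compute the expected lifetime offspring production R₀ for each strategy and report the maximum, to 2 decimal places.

Strategy P: R₀ = 0.50×0 + 0.19×0 + 0.10×0 + 0.03×308 + 0.01×253 = 11.7700
Strategy Q: R₀ = 0.28×0 + 0.14×553 + 0.05×779 + 0.02×670 + 0.01×398 = 133.7500
Highest R₀: strategy Q with 133.7500.

133.75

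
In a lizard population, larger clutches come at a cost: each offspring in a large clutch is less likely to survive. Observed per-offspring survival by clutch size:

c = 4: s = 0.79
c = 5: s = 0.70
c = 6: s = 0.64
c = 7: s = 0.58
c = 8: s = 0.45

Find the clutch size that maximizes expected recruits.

7

Expected recruits = c × s(c):
  c=4: 4 × 0.79 = 3.160
  c=5: 5 × 0.70 = 3.500
  c=6: 6 × 0.64 = 3.840
  c=7: 7 × 0.58 = 4.060
  c=8: 8 × 0.45 = 3.600
Maximum at c = 7 (4.060 recruits).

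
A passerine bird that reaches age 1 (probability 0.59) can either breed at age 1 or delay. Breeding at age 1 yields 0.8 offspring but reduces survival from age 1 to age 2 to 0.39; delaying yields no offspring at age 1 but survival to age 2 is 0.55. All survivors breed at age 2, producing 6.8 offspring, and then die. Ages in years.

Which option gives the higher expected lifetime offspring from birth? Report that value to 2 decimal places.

2.21

breed at age 1: R₀ = 0.59 × (0.8 + 0.39 × 6.8) = 0.59 × 3.4520 = 2.0367
delay to age 2: R₀ = 0.59 × (0.55 × 6.8) = 0.59 × 3.7400 = 2.2066
Higher: delay to age 2 (2.2066).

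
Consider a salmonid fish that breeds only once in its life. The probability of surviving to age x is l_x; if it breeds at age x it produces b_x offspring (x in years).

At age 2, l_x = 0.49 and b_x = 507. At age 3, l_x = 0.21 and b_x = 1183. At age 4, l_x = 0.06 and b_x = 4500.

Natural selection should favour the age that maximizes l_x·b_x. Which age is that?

4

Expected offspring if breeding at age x = l_x × b_x:
  age 2: 0.49 × 507 = 248.430
  age 3: 0.21 × 1183 = 248.430
  age 4: 0.06 × 4500 = 270.000
Maximum at age 4 (270.000).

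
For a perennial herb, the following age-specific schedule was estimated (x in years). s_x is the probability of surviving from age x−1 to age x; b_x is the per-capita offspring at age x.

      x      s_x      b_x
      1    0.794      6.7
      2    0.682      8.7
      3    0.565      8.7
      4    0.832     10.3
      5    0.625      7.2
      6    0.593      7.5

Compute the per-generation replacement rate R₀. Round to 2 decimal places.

Survivorship from birth: l_x = s_1·s_2·…·s_x.
  l_1 = 0.79400
  l_2 = 0.54151
  l_3 = 0.30595
  l_4 = 0.25455
  l_5 = 0.15910
  l_6 = 0.09434
R₀ = Σ l_x b_x:
  age 1: 0.79400 × 6.7 = 5.3198
  age 2: 0.54151 × 8.7 = 4.7111
  age 3: 0.30595 × 8.7 = 2.6618
  age 4: 0.25455 × 10.3 = 2.6219
  age 5: 0.15910 × 7.2 = 1.1455
  age 6: 0.09434 × 7.5 = 0.7075
R₀ = 5.3198 + 4.7111 + 2.6618 + 2.6219 + 1.1455 + 0.7075 = 17.1676

17.17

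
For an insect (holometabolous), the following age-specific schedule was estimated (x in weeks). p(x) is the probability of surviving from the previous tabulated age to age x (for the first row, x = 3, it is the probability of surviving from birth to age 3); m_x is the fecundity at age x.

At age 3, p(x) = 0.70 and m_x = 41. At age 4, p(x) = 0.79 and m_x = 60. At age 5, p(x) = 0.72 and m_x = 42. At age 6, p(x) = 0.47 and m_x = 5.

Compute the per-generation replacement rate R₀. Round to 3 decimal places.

Survivorship from birth: l_x = p_3·p_4·…·p_x.
  l_3 = 0.70000
  l_4 = 0.55300
  l_5 = 0.39816
  l_6 = 0.18714
R₀ = Σ l_x m_x:
  age 3: 0.70000 × 41 = 28.7000
  age 4: 0.55300 × 60 = 33.1800
  age 5: 0.39816 × 42 = 16.7227
  age 6: 0.18714 × 5 = 0.9357
R₀ = 28.7000 + 33.1800 + 16.7227 + 0.9357 = 79.5384

79.538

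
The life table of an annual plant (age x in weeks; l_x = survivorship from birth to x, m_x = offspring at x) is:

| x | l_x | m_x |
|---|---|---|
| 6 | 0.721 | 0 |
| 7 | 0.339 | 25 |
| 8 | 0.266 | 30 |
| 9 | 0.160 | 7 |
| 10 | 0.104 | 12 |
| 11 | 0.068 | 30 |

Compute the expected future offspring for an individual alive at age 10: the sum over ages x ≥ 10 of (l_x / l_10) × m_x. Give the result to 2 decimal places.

31.62

l_10 = 0.104. Conditional survival from age 10 to x is l_x / l_10.
  x=10: (0.104/0.104) × 12 = 12.0000
  x=11: (0.068/0.104) × 30 = 19.6154
Sum = 12.0000 + 19.6154 = 31.6154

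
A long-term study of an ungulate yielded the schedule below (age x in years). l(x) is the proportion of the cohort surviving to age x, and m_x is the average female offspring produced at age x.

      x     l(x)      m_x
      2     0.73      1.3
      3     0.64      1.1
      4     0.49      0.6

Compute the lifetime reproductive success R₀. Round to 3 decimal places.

1.947

R₀ = Σ l(x) m_x:
  age 2: 0.73 × 1.3 = 0.9490
  age 3: 0.64 × 1.1 = 0.7040
  age 4: 0.49 × 0.6 = 0.2940
R₀ = 0.9490 + 0.7040 + 0.2940 = 1.9470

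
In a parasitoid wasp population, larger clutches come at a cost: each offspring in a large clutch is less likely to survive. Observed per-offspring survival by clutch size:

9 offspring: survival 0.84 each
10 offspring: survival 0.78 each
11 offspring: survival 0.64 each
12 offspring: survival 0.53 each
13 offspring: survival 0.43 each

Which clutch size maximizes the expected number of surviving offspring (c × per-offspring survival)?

Expected surviving offspring = c × s(c):
  c=9: 9 × 0.84 = 7.560
  c=10: 10 × 0.78 = 7.800
  c=11: 11 × 0.64 = 7.040
  c=12: 12 × 0.53 = 6.360
  c=13: 13 × 0.43 = 5.590
Maximum at c = 10 (7.800 surviving offspring).

10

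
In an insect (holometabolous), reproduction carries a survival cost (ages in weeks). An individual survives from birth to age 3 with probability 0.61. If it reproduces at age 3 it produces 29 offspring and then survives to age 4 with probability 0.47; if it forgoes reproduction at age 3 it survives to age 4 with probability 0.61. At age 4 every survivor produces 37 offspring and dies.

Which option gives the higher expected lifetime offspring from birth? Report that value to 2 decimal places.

breed at age 3: R₀ = 0.61 × (29 + 0.47 × 37) = 0.61 × 46.3900 = 28.2979
delay to age 4: R₀ = 0.61 × (0.61 × 37) = 0.61 × 22.5700 = 13.7677
Higher: breed at age 3 (28.2979).

28.30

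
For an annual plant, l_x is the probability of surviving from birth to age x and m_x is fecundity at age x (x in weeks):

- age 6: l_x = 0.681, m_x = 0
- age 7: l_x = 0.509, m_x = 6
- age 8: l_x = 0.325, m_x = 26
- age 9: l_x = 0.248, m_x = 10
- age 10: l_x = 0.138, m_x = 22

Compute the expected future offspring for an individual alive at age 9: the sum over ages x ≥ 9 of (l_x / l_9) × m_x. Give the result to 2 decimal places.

l_9 = 0.248. Conditional survival from age 9 to x is l_x / l_9.
  x=9: (0.248/0.248) × 10 = 10.0000
  x=10: (0.138/0.248) × 22 = 12.2419
Sum = 10.0000 + 12.2419 = 22.2419

22.24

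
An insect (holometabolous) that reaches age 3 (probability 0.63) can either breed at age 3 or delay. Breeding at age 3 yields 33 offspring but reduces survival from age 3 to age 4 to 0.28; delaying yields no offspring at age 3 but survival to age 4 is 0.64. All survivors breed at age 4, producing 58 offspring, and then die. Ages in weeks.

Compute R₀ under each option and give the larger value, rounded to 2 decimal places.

breed at age 3: R₀ = 0.63 × (33 + 0.28 × 58) = 0.63 × 49.2400 = 31.0212
delay to age 4: R₀ = 0.63 × (0.64 × 58) = 0.63 × 37.1200 = 23.3856
Higher: breed at age 3 (31.0212).

31.02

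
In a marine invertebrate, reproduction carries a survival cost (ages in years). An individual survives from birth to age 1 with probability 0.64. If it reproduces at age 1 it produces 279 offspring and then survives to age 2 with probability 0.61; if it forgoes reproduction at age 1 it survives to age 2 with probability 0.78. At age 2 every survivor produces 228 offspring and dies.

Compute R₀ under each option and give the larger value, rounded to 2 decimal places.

267.57

breed at age 1: R₀ = 0.64 × (279 + 0.61 × 228) = 0.64 × 418.0800 = 267.5712
delay to age 2: R₀ = 0.64 × (0.78 × 228) = 0.64 × 177.8400 = 113.8176
Higher: breed at age 1 (267.5712).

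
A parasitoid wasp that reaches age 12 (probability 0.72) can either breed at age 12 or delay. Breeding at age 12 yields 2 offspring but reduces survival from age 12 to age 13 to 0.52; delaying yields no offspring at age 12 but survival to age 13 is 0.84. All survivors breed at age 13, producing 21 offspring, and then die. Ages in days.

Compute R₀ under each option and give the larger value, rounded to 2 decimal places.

12.70

breed at age 12: R₀ = 0.72 × (2 + 0.52 × 21) = 0.72 × 12.9200 = 9.3024
delay to age 13: R₀ = 0.72 × (0.84 × 21) = 0.72 × 17.6400 = 12.7008
Higher: delay to age 13 (12.7008).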